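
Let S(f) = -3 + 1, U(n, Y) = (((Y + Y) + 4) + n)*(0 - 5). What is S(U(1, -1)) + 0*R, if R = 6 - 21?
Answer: -2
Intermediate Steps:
U(n, Y) = -20 - 10*Y - 5*n (U(n, Y) = ((2*Y + 4) + n)*(-5) = ((4 + 2*Y) + n)*(-5) = (4 + n + 2*Y)*(-5) = -20 - 10*Y - 5*n)
S(f) = -2
R = -15
S(U(1, -1)) + 0*R = -2 + 0*(-15) = -2 + 0 = -2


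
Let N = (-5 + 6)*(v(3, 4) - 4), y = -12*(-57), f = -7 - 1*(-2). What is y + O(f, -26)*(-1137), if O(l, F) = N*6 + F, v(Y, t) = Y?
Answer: 37068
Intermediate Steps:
f = -5 (f = -7 + 2 = -5)
y = 684
N = -1 (N = (-5 + 6)*(3 - 4) = 1*(-1) = -1)
O(l, F) = -6 + F (O(l, F) = -1*6 + F = -6 + F)
y + O(f, -26)*(-1137) = 684 + (-6 - 26)*(-1137) = 684 - 32*(-1137) = 684 + 36384 = 37068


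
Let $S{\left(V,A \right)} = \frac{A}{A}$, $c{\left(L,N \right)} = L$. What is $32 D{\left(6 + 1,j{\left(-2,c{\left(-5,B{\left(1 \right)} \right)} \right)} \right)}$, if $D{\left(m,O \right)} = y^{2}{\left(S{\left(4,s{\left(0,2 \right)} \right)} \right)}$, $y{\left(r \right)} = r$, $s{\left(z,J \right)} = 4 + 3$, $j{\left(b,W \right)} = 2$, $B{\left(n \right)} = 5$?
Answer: $32$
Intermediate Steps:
$s{\left(z,J \right)} = 7$
$S{\left(V,A \right)} = 1$
$D{\left(m,O \right)} = 1$ ($D{\left(m,O \right)} = 1^{2} = 1$)
$32 D{\left(6 + 1,j{\left(-2,c{\left(-5,B{\left(1 \right)} \right)} \right)} \right)} = 32 \cdot 1 = 32$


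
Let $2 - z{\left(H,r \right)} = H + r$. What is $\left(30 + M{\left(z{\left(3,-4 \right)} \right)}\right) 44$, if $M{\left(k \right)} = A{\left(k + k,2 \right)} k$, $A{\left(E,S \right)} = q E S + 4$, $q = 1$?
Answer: $3432$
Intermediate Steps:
$A{\left(E,S \right)} = 4 + E S$ ($A{\left(E,S \right)} = 1 E S + 4 = E S + 4 = 4 + E S$)
$z{\left(H,r \right)} = 2 - H - r$ ($z{\left(H,r \right)} = 2 - \left(H + r\right) = 2 - H - r$)
$M{\left(k \right)} = k \left(4 + 4 k\right)$ ($M{\left(k \right)} = \left(4 + \left(k + k\right) 2\right) k = \left(4 + 2 k 2\right) k = \left(4 + 4 k\right) k = k \left(4 + 4 k\right)$)
$\left(30 + M{\left(z{\left(3,-4 \right)} \right)}\right) 44 = \left(30 + 4 \left(2 - 3 - -4\right) \left(1 - -3\right)\right) 44 = \left(30 + 4 \left(2 - 3 + 4\right) \left(1 + \left(2 - 3 + 4\right)\right)\right) 44 = \left(30 + 4 \cdot 3 \left(1 + 3\right)\right) 44 = \left(30 + 4 \cdot 3 \cdot 4\right) 44 = \left(30 + 48\right) 44 = 78 \cdot 44 = 3432$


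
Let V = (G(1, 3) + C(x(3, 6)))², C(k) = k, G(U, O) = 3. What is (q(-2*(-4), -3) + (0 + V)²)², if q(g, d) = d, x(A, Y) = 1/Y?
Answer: 15985303489/1679616 ≈ 9517.2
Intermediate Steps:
V = 361/36 (V = (3 + 1/6)² = (3 + ⅙)² = (19/6)² = 361/36 ≈ 10.028)
(q(-2*(-4), -3) + (0 + V)²)² = (-3 + (0 + 361/36)²)² = (-3 + (361/36)²)² = (-3 + 130321/1296)² = (126433/1296)² = 15985303489/1679616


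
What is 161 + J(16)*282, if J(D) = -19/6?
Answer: -732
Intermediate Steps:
J(D) = -19/6 (J(D) = -19*⅙ = -19/6)
161 + J(16)*282 = 161 - 19/6*282 = 161 - 893 = -732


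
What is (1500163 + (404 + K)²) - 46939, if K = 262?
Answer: 1896780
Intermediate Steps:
(1500163 + (404 + K)²) - 46939 = (1500163 + (404 + 262)²) - 46939 = (1500163 + 666²) - 46939 = (1500163 + 443556) - 46939 = 1943719 - 46939 = 1896780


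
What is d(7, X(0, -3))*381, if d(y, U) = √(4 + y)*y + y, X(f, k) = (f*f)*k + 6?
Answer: 2667 + 2667*√11 ≈ 11512.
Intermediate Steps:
X(f, k) = 6 + k*f² (X(f, k) = f²*k + 6 = k*f² + 6 = 6 + k*f²)
d(y, U) = y + y*√(4 + y) (d(y, U) = y*√(4 + y) + y = y + y*√(4 + y))
d(7, X(0, -3))*381 = (7*(1 + √(4 + 7)))*381 = (7*(1 + √11))*381 = (7 + 7*√11)*381 = 2667 + 2667*√11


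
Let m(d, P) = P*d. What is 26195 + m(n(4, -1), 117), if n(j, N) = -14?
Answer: 24557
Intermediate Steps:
26195 + m(n(4, -1), 117) = 26195 + 117*(-14) = 26195 - 1638 = 24557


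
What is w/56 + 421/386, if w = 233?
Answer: 56757/10808 ≈ 5.2514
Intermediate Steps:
w/56 + 421/386 = 233/56 + 421/386 = 56757/10808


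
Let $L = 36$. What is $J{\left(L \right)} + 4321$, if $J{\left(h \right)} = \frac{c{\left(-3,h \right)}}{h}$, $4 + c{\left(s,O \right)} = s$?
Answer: $\frac{155549}{36} \approx 4320.8$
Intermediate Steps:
$c{\left(s,O \right)} = -4 + s$
$J{\left(h \right)} = - \frac{7}{h}$ ($J{\left(h \right)} = \frac{-4 - 3}{h} = - \frac{7}{h}$)
$J{\left(L \right)} + 4321 = - \frac{7}{36} + 4321 = \frac{155549}{36}$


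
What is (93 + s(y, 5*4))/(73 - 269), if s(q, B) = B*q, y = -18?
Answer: 267/196 ≈ 1.3622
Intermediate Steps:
(93 + s(y, 5*4))/(73 - 269) = (93 + (5*4)*(-18))/(73 - 269) = (93 + 20*(-18))/(-196) = (93 - 360)*(-1/196) = -267*(-1/196) = 267/196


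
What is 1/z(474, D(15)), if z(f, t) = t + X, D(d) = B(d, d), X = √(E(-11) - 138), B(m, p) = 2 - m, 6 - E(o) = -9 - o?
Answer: -13/303 - I*√134/303 ≈ -0.042904 - 0.038204*I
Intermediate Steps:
E(o) = 15 + o (E(o) = 6 - (-9 - o) = 6 + (9 + o) = 15 + o)
X = I*√134 (X = √((15 - 11) - 138) = √(4 - 138) = √(-134) = I*√134 ≈ 11.576*I)
D(d) = 2 - d
z(f, t) = t + I*√134
1/z(474, D(15)) = 1/((2 - 1*15) + I*√134) = 1/((2 - 15) + I*√134) = 1/(-13 + I*√134)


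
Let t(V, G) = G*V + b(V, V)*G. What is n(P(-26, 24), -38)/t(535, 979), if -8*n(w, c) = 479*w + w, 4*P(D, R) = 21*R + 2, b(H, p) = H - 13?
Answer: -690/94073 ≈ -0.0073347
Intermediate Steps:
b(H, p) = -13 + H
P(D, R) = ½ + 21*R/4 (P(D, R) = (21*R + 2)/4 = (2 + 21*R)/4 = ½ + 21*R/4)
t(V, G) = G*V + G*(-13 + V) (t(V, G) = G*V + (-13 + V)*G = G*V + G*(-13 + V))
n(w, c) = -60*w (n(w, c) = -(479*w + w)/8 = -60*w)
n(P(-26, 24), -38)/t(535, 979) = (-60*(½ + (21/4)*24))/((979*(-13 + 2*535))) = (-60*(½ + 126))/((979*(-13 + 1070))) = (-60*253/2)/((979*1057)) = -7590/1034803 = -7590*1/1034803 = -690/94073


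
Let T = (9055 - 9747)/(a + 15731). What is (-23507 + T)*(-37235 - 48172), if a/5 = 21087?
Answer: 121630237640289/60583 ≈ 2.0077e+9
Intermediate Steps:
a = 105435 (a = 5*21087 = 105435)
T = -346/60583 (T = (9055 - 9747)/(105435 + 15731) = -692/121166 = -692*1/121166 = -346/60583 ≈ -0.0057112)
(-23507 + T)*(-37235 - 48172) = (-23507 - 346/60583)*(-37235 - 48172) = -1424124927/60583*(-85407) = 121630237640289/60583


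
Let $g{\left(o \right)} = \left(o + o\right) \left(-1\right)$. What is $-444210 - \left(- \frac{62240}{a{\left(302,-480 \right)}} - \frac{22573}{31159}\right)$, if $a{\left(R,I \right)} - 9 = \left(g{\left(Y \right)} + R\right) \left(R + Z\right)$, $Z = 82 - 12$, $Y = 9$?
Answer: $- \frac{1462408940197609}{3292166463} \approx -4.4421 \cdot 10^{5}$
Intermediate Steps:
$g{\left(o \right)} = - 2 o$ ($g{\left(o \right)} = 2 o \left(-1\right) = - 2 o$)
$Z = 70$
$a{\left(R,I \right)} = 9 + \left(-18 + R\right) \left(70 + R\right)$ ($a{\left(R,I \right)} = 9 + \left(\left(-2\right) 9 + R\right) \left(R + 70\right) = 9 + \left(-18 + R\right) \left(70 + R\right)$)
$-444210 - \left(- \frac{62240}{a{\left(302,-480 \right)}} - \frac{22573}{31159}\right) = -444210 - \left(- \frac{62240}{-1251 + 302^{2} + 52 \cdot 302} - \frac{22573}{31159}\right) = -444210 - \left(- \frac{62240}{-1251 + 91204 + 15704} - \frac{22573}{31159}\right) = -444210 - \left(- \frac{62240}{105657} - \frac{22573}{31159}\right) = -444210 - - \frac{4324331621}{3292166463} = -444210 + \frac{4324331621}{3292166463} = - \frac{1462408940197609}{3292166463}$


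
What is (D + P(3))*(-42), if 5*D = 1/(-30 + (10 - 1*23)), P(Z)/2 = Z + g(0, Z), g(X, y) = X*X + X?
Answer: -54138/215 ≈ -251.80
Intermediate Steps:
g(X, y) = X + X² (g(X, y) = X² + X = X + X²)
P(Z) = 2*Z (P(Z) = 2*(Z + 0*(1 + 0)) = 2*(Z + 0*1) = 2*(Z + 0) = 2*Z)
D = -1/215 (D = 1/(5*(-30 + (10 - 1*23))) = 1/(5*(-30 + (10 - 23))) = 1/(5*(-30 - 13)) = (⅕)/(-43) = (⅕)*(-1/43) = -1/215 ≈ -0.0046512)
(D + P(3))*(-42) = (-1/215 + 2*3)*(-42) = (-1/215 + 6)*(-42) = (1289/215)*(-42) = -54138/215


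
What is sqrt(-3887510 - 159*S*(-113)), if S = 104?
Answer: I*sqrt(2018942) ≈ 1420.9*I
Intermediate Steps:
sqrt(-3887510 - 159*S*(-113)) = sqrt(-3887510 - 159*104*(-113)) = sqrt(-3887510 - 16536*(-113)) = sqrt(-3887510 + 1868568) = sqrt(-2018942) = I*sqrt(2018942)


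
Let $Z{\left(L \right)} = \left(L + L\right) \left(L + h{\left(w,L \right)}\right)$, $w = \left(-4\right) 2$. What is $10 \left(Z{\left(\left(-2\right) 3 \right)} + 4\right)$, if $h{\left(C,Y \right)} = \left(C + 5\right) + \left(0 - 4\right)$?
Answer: $1600$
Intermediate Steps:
$w = -8$
$h{\left(C,Y \right)} = 1 + C$ ($h{\left(C,Y \right)} = \left(5 + C\right) - 4 = 1 + C$)
$Z{\left(L \right)} = 2 L \left(-7 + L\right)$ ($Z{\left(L \right)} = \left(L + L\right) \left(L + \left(1 - 8\right)\right) = 2 L \left(L - 7\right) = 2 L \left(-7 + L\right)$)
$10 \left(Z{\left(\left(-2\right) 3 \right)} + 4\right) = 10 \left(2 \left(\left(-2\right) 3\right) \left(-7 - 6\right) + 4\right) = 10 \left(2 \left(-6\right) \left(-7 - 6\right) + 4\right) = 10 \left(2 \left(-6\right) \left(-13\right) + 4\right) = 10 \left(156 + 4\right) = 10 \cdot 160 = 1600$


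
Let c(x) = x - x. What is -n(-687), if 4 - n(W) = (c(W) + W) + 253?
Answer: -438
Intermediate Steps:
c(x) = 0
n(W) = -249 - W (n(W) = 4 - ((0 + W) + 253) = 4 - (W + 253) = 4 - (253 + W) = 4 + (-253 - W) = -249 - W)
-n(-687) = -(-249 - 1*(-687)) = -(-249 + 687) = -1*438 = -438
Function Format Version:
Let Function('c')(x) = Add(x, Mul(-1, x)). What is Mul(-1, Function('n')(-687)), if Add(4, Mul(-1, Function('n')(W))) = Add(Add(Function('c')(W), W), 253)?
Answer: -438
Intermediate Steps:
Function('c')(x) = 0
Function('n')(W) = Add(-249, Mul(-1, W)) (Function('n')(W) = Add(4, Mul(-1, Add(Add(0, W), 253))) = Add(4, Mul(-1, Add(W, 253))) = Add(4, Mul(-1, Add(253, W))) = Add(4, Add(-253, Mul(-1, W))) = Add(-249, Mul(-1, W)))
Mul(-1, Function('n')(-687)) = Mul(-1, Add(-249, Mul(-1, -687))) = Mul(-1, Add(-249, 687)) = Mul(-1, 438) = -438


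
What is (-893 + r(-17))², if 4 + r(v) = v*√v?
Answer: 799696 + 30498*I*√17 ≈ 7.997e+5 + 1.2575e+5*I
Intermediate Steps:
r(v) = -4 + v^(3/2) (r(v) = -4 + v*√v = -4 + v^(3/2))
(-893 + r(-17))² = (-893 + (-4 + (-17)^(3/2)))² = (-893 + (-4 - 17*I*√17))² = (-897 - 17*I*√17)²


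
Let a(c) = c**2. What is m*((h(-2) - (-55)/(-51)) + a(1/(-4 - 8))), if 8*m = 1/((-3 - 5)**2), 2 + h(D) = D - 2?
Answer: -17311/1253376 ≈ -0.013811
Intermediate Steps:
h(D) = -4 + D (h(D) = -2 + (D - 2) = -2 + (-2 + D) = -4 + D)
m = 1/512 (m = 1/(8*((-3 - 5)**2)) = 1/(8*((-8)**2)) = (1/8)/64 = (1/8)*(1/64) = 1/512 ≈ 0.0019531)
m*((h(-2) - (-55)/(-51)) + a(1/(-4 - 8))) = (((-4 - 2) - (-55)/(-51)) + (1/(-4 - 8))**2)/512 = ((-6 - (-55)*(-1)/51) + (1/(-12))**2)/512 = ((-6 - 1*55/51) + (-1/12)**2)/512 = ((-6 - 55/51) + 1/144)/512 = (-361/51 + 1/144)/512 = (1/512)*(-17311/2448) = -17311/1253376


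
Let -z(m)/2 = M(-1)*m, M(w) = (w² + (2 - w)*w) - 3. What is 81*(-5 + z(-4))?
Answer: -3645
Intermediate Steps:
M(w) = -3 + w² + w*(2 - w) (M(w) = (w² + w*(2 - w)) - 3 = -3 + w² + w*(2 - w))
z(m) = 10*m (z(m) = -2*(-3 + 2*(-1))*m = -2*(-3 - 2)*m = -(-10)*m = 10*m)
81*(-5 + z(-4)) = 81*(-5 + 10*(-4)) = 81*(-5 - 40) = 81*(-45) = -3645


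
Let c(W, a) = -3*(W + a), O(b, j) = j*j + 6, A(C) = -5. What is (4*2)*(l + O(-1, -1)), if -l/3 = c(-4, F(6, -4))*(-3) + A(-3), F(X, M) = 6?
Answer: -256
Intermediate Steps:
O(b, j) = 6 + j² (O(b, j) = j² + 6 = 6 + j²)
c(W, a) = -3*W - 3*a
l = -39 (l = -3*((-3*(-4) - 3*6)*(-3) - 5) = -3*((12 - 18)*(-3) - 5) = -3*(-6*(-3) - 5) = -3*(18 - 5) = -3*13 = -39)
(4*2)*(l + O(-1, -1)) = (4*2)*(-39 + (6 + (-1)²)) = 8*(-39 + (6 + 1)) = 8*(-39 + 7) = 8*(-32) = -256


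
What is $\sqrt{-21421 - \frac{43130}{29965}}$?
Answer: $\frac{i \sqrt{769409381247}}{5993} \approx 146.36 i$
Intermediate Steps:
$\sqrt{-21421 - \frac{43130}{29965}} = \sqrt{-21421 - \frac{8626}{5993}} = \sqrt{- \frac{128384679}{5993}} = \frac{i \sqrt{769409381247}}{5993}$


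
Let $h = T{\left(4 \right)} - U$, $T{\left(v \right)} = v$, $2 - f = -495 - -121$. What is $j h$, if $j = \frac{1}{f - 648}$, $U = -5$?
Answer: $- \frac{9}{272} \approx -0.033088$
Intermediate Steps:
$f = 376$ ($f = 2 - \left(-495 - -121\right) = 2 - \left(-495 + 121\right) = 2 - -374 = 2 + 374 = 376$)
$h = 9$ ($h = 4 - -5 = 4 + 5 = 9$)
$j = - \frac{1}{272}$ ($j = \frac{1}{376 - 648} = \frac{1}{-272} = - \frac{1}{272} \approx -0.0036765$)
$j h = \left(- \frac{1}{272}\right) 9 = - \frac{9}{272}$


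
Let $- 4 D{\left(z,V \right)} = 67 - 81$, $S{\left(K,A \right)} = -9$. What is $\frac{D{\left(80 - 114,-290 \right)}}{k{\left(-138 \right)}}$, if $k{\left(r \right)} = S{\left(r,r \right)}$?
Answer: $- \frac{7}{18} \approx -0.38889$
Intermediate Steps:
$D{\left(z,V \right)} = \frac{7}{2}$ ($D{\left(z,V \right)} = - \frac{67 - 81}{4} = \left(- \frac{1}{4}\right) \left(-14\right) = \frac{7}{2}$)
$k{\left(r \right)} = -9$
$\frac{D{\left(80 - 114,-290 \right)}}{k{\left(-138 \right)}} = \frac{7}{2 \left(-9\right)} = \frac{7}{2} \left(- \frac{1}{9}\right) = - \frac{7}{18}$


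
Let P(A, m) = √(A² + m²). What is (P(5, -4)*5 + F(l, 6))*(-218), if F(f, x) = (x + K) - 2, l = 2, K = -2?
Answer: -436 - 1090*√41 ≈ -7415.4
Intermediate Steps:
F(f, x) = -4 + x (F(f, x) = (x - 2) - 2 = (-2 + x) - 2 = -4 + x)
(P(5, -4)*5 + F(l, 6))*(-218) = (√(5² + (-4)²)*5 + (-4 + 6))*(-218) = (√(25 + 16)*5 + 2)*(-218) = (√41*5 + 2)*(-218) = (5*√41 + 2)*(-218) = (2 + 5*√41)*(-218) = -436 - 1090*√41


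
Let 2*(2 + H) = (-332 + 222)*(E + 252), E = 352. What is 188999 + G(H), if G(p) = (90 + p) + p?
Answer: 122645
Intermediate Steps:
H = -33222 (H = -2 + ((-332 + 222)*(352 + 252))/2 = -2 + (-110*604)/2 = -2 + (½)*(-66440) = -2 - 33220 = -33222)
G(p) = 90 + 2*p
188999 + G(H) = 188999 + (90 + 2*(-33222)) = 188999 + (90 - 66444) = 188999 - 66354 = 122645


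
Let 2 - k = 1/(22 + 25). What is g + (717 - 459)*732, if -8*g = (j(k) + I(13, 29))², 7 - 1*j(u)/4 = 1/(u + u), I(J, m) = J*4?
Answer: 3253340159/17298 ≈ 1.8808e+5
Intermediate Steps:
I(J, m) = 4*J
k = 93/47 (k = 2 - 1/(22 + 25) = 2 - 1/47 = 93/47 ≈ 1.9787)
j(u) = 28 - 2/u (j(u) = 28 - 4/(u + u) = 28 - 4*1/(2*u) = 28 - 2/u)
g = -13490929/17298 (g = -((28 - 2/93/47) + 4*13)²/8 = -((28 - 2*47/93) + 52)²/8 = -((28 - 94/93) + 52)²/8 = -(2510/93 + 52)²/8 = -(7346/93)²/8 = -⅛*53963716/8649 = -13490929/17298 ≈ -779.91)
g + (717 - 459)*732 = -13490929/17298 + (717 - 459)*732 = -13490929/17298 + 258*732 = -13490929/17298 + 188856 = 3253340159/17298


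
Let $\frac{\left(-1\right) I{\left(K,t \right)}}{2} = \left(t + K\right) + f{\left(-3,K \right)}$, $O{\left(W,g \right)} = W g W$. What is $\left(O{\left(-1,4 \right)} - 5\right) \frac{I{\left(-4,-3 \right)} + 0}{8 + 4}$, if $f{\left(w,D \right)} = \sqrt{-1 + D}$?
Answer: $- \frac{7}{6} + \frac{i \sqrt{5}}{6} \approx -1.1667 + 0.37268 i$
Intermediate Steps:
$O{\left(W,g \right)} = g W^{2}$
$I{\left(K,t \right)} = - 2 K - 2 t - 2 \sqrt{-1 + K}$ ($I{\left(K,t \right)} = - 2 \left(\left(t + K\right) + \sqrt{-1 + K}\right) = - 2 \left(\left(K + t\right) + \sqrt{-1 + K}\right) = - 2 \left(K + t + \sqrt{-1 + K}\right) = - 2 K - 2 t - 2 \sqrt{-1 + K}$)
$\left(O{\left(-1,4 \right)} - 5\right) \frac{I{\left(-4,-3 \right)} + 0}{8 + 4} = \left(4 \left(-1\right)^{2} - 5\right) \frac{\left(\left(-2\right) \left(-4\right) - -6 - 2 \sqrt{-1 - 4}\right) + 0}{8 + 4} = \left(4 \cdot 1 - 5\right) \frac{\left(8 + 6 - 2 \sqrt{-5}\right) + 0}{12} = \left(4 - 5\right) \left(\left(8 + 6 - 2 i \sqrt{5}\right) + 0\right) \frac{1}{12} = - \frac{\left(8 + 6 - 2 i \sqrt{5}\right) + 0}{12} = - \frac{\left(14 - 2 i \sqrt{5}\right) + 0}{12} = - \frac{14 - 2 i \sqrt{5}}{12} = - (\frac{7}{6} - \frac{i \sqrt{5}}{6}) = - \frac{7}{6} + \frac{i \sqrt{5}}{6}$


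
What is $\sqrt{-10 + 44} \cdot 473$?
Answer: $473 \sqrt{34} \approx 2758.0$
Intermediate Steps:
$\sqrt{-10 + 44} \cdot 473 = \sqrt{34} \cdot 473 = 473 \sqrt{34}$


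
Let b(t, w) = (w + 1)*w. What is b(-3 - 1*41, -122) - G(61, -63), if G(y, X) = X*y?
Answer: 18605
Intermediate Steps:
b(t, w) = w*(1 + w) (b(t, w) = (1 + w)*w = w*(1 + w))
b(-3 - 1*41, -122) - G(61, -63) = -122*(1 - 122) - (-63)*61 = -122*(-121) - 1*(-3843) = 14762 + 3843 = 18605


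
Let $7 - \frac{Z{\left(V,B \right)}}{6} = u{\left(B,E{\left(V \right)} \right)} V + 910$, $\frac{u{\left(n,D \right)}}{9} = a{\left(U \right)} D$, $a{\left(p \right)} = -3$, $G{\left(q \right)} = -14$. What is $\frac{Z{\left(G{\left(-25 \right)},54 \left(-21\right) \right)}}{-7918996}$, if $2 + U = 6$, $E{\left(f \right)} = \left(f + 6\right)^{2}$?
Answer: $\frac{75285}{3959498} \approx 0.019014$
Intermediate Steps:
$E{\left(f \right)} = \left(6 + f\right)^{2}$
$U = 4$ ($U = -2 + 6 = 4$)
$u{\left(n,D \right)} = - 27 D$ ($u{\left(n,D \right)} = 9 \left(- 3 D\right) = - 27 D$)
$Z{\left(V,B \right)} = -5418 + 162 V \left(6 + V\right)^{2}$ ($Z{\left(V,B \right)} = 42 - 6 \left(- 27 \left(6 + V\right)^{2} V + 910\right) = 42 - 6 \left(- 27 V \left(6 + V\right)^{2} + 910\right) = 42 - 6 \left(910 - 27 V \left(6 + V\right)^{2}\right) = 42 + \left(-5460 + 162 V \left(6 + V\right)^{2}\right) = -5418 + 162 V \left(6 + V\right)^{2}$)
$\frac{Z{\left(G{\left(-25 \right)},54 \left(-21\right) \right)}}{-7918996} = \frac{-5418 + 162 \left(-14\right) \left(6 - 14\right)^{2}}{-7918996} = \left(-5418 + 162 \left(-14\right) \left(-8\right)^{2}\right) \left(- \frac{1}{7918996}\right) = \left(-5418 + 162 \left(-14\right) 64\right) \left(- \frac{1}{7918996}\right) = \left(-5418 - 145152\right) \left(- \frac{1}{7918996}\right) = \left(-150570\right) \left(- \frac{1}{7918996}\right) = \frac{75285}{3959498}$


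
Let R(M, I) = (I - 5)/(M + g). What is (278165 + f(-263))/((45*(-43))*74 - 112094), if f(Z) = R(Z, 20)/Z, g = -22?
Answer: -694995253/637827074 ≈ -1.0896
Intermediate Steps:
R(M, I) = (-5 + I)/(-22 + M) (R(M, I) = (I - 5)/(M - 22) = (-5 + I)/(-22 + M))
f(Z) = 15/(Z*(-22 + Z)) (f(Z) = ((-5 + 20)/(-22 + Z))/Z = (15/(-22 + Z))/Z = 15/(Z*(-22 + Z)))
(278165 + f(-263))/((45*(-43))*74 - 112094) = (278165 + 15/(-263*(-22 - 263)))/((45*(-43))*74 - 112094) = (278165 + 15*(-1/263)/(-285))/(-1935*74 - 112094) = (278165 + 15*(-1/263)*(-1/285))/(-143190 - 112094) = (278165 + 1/4997)/(-255284) = (1389990506/4997)*(-1/255284) = -694995253/637827074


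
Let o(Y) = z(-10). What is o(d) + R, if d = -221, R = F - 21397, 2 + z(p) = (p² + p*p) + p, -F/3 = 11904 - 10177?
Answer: -26390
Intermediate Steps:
F = -5181 (F = -3*(11904 - 10177) = -3*1727 = -5181)
z(p) = -2 + p + 2*p² (z(p) = -2 + ((p² + p*p) + p) = -2 + ((p² + p²) + p) = -2 + (2*p² + p) = -2 + (p + 2*p²) = -2 + p + 2*p²)
R = -26578 (R = -5181 - 21397 = -26578)
o(Y) = 188 (o(Y) = -2 - 10 + 2*(-10)² = -2 - 10 + 2*100 = -2 - 10 + 200 = 188)
o(d) + R = 188 - 26578 = -26390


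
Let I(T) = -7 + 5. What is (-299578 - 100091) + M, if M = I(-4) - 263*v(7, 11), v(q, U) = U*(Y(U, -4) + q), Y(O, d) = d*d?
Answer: -466210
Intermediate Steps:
I(T) = -2
Y(O, d) = d²
v(q, U) = U*(16 + q) (v(q, U) = U*((-4)² + q) = U*(16 + q))
M = -66541 (M = -2 - 2893*(16 + 7) = -2 - 2893*23 = -2 - 263*253 = -2 - 66539 = -66541)
(-299578 - 100091) + M = (-299578 - 100091) - 66541 = -399669 - 66541 = -466210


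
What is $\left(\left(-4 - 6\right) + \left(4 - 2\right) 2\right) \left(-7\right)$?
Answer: $42$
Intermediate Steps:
$\left(\left(-4 - 6\right) + \left(4 - 2\right) 2\right) \left(-7\right) = \left(-10 + 2 \cdot 2\right) \left(-7\right) = \left(-10 + 4\right) \left(-7\right) = \left(-6\right) \left(-7\right) = 42$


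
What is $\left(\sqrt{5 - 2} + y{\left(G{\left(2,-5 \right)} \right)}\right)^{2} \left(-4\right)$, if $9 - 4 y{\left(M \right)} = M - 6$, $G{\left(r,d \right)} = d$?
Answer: $-112 - 40 \sqrt{3} \approx -181.28$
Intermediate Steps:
$y{\left(M \right)} = \frac{15}{4} - \frac{M}{4}$ ($y{\left(M \right)} = \frac{9}{4} - \frac{M - 6}{4} = \frac{9}{4} - \frac{-6 + M}{4} = \frac{9}{4} - \left(- \frac{3}{2} + \frac{M}{4}\right) = \frac{15}{4} - \frac{M}{4}$)
$\left(\sqrt{5 - 2} + y{\left(G{\left(2,-5 \right)} \right)}\right)^{2} \left(-4\right) = \left(\sqrt{5 - 2} + \left(\frac{15}{4} - - \frac{5}{4}\right)\right)^{2} \left(-4\right) = \left(\sqrt{3} + \left(\frac{15}{4} + \frac{5}{4}\right)\right)^{2} \left(-4\right) = \left(\sqrt{3} + 5\right)^{2} \left(-4\right) = \left(5 + \sqrt{3}\right)^{2} \left(-4\right) = - 4 \left(5 + \sqrt{3}\right)^{2}$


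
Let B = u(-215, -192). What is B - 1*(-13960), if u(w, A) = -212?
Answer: 13748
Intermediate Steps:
B = -212
B - 1*(-13960) = -212 - 1*(-13960) = -212 + 13960 = 13748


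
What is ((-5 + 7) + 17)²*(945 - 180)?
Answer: 276165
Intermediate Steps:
((-5 + 7) + 17)²*(945 - 180) = (2 + 17)²*765 = 19²*765 = 361*765 = 276165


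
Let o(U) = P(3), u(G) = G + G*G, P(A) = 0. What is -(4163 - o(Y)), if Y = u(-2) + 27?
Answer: -4163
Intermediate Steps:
u(G) = G + G²
Y = 29 (Y = -2*(1 - 2) + 27 = -2*(-1) + 27 = 2 + 27 = 29)
o(U) = 0
-(4163 - o(Y)) = -(4163 - 1*0) = -(4163 + 0) = -1*4163 = -4163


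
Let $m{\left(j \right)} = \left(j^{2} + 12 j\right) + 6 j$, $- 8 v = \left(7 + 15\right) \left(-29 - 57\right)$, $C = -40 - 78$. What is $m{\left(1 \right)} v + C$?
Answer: $\frac{8751}{2} \approx 4375.5$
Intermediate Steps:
$C = -118$ ($C = -40 - 78 = -118$)
$v = \frac{473}{2}$ ($v = - \frac{\left(7 + 15\right) \left(-29 - 57\right)}{8} = - \frac{22 \left(-86\right)}{8} = \left(- \frac{1}{8}\right) \left(-1892\right) = \frac{473}{2} \approx 236.5$)
$m{\left(j \right)} = j^{2} + 18 j$
$m{\left(1 \right)} v + C = 1 \left(18 + 1\right) \frac{473}{2} - 118 = 1 \cdot 19 \cdot \frac{473}{2} - 118 = 19 \cdot \frac{473}{2} - 118 = \frac{8987}{2} - 118 = \frac{8751}{2}$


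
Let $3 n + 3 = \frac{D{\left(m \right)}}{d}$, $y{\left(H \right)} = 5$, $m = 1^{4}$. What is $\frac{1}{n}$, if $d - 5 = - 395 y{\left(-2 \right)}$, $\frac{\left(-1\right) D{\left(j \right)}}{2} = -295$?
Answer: $- \frac{591}{650} \approx -0.90923$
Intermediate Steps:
$m = 1$
$D{\left(j \right)} = 590$ ($D{\left(j \right)} = \left(-2\right) \left(-295\right) = 590$)
$d = -1970$ ($d = 5 - 1975 = -1970$)
$n = - \frac{650}{591}$ ($n = -1 + \frac{590 \frac{1}{-1970}}{3} = -1 + \frac{590 \left(- \frac{1}{1970}\right)}{3} = -1 + \frac{1}{3} \left(- \frac{59}{197}\right) = -1 - \frac{59}{591} = - \frac{650}{591} \approx -1.0998$)
$\frac{1}{n} = \frac{1}{- \frac{650}{591}} = - \frac{591}{650}$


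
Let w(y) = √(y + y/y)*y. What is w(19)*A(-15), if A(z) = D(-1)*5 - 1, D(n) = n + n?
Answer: -418*√5 ≈ -934.68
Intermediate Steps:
D(n) = 2*n
w(y) = y*√(1 + y) (w(y) = √(y + 1)*y = √(1 + y)*y = y*√(1 + y))
A(z) = -11 (A(z) = (2*(-1))*5 - 1 = -2*5 - 1 = -10 - 1 = -11)
w(19)*A(-15) = (19*√(1 + 19))*(-11) = (19*√20)*(-11) = (19*(2*√5))*(-11) = (38*√5)*(-11) = -418*√5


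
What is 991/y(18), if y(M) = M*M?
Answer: 991/324 ≈ 3.0586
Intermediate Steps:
y(M) = M²
991/y(18) = 991/(18²) = 991/324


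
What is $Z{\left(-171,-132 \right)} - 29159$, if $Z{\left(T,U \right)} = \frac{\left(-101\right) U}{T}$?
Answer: $- \frac{1666507}{57} \approx -29237.0$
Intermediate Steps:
$Z{\left(T,U \right)} = - \frac{101 U}{T}$
$Z{\left(-171,-132 \right)} - 29159 = \left(-101\right) \left(-132\right) \frac{1}{-171} - 29159 = \left(-101\right) \left(-132\right) \left(- \frac{1}{171}\right) - 29159 = - \frac{4444}{57} - 29159 = - \frac{1666507}{57}$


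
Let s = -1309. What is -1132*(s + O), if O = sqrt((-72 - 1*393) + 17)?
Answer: 1481788 - 9056*I*sqrt(7) ≈ 1.4818e+6 - 23960.0*I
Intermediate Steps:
O = 8*I*sqrt(7) (O = sqrt((-72 - 393) + 17) = sqrt(-465 + 17) = sqrt(-448) = 8*I*sqrt(7) ≈ 21.166*I)
-1132*(s + O) = -1132*(-1309 + 8*I*sqrt(7)) = 1481788 - 9056*I*sqrt(7)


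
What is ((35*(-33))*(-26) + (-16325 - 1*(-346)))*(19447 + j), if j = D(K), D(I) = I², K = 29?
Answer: 285066688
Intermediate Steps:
j = 841 (j = 29² = 841)
((35*(-33))*(-26) + (-16325 - 1*(-346)))*(19447 + j) = ((35*(-33))*(-26) + (-16325 - 1*(-346)))*(19447 + 841) = (-1155*(-26) + (-16325 + 346))*20288 = (30030 - 15979)*20288 = 14051*20288 = 285066688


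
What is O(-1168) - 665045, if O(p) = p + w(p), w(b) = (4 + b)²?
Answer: 688683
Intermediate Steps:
O(p) = p + (4 + p)²
O(-1168) - 665045 = (-1168 + (4 - 1168)²) - 665045 = (-1168 + (-1164)²) - 665045 = (-1168 + 1354896) - 665045 = 1353728 - 665045 = 688683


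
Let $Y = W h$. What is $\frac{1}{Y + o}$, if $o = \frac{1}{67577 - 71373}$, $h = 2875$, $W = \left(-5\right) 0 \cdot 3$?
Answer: $-3796$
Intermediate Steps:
$W = 0$ ($W = 0 \cdot 3 = 0$)
$o = - \frac{1}{3796}$ ($o = \frac{1}{-3796} = - \frac{1}{3796} \approx -0.00026344$)
$Y = 0$ ($Y = 0 \cdot 2875 = 0$)
$\frac{1}{Y + o} = \frac{1}{0 - \frac{1}{3796}} = \frac{1}{- \frac{1}{3796}} = -3796$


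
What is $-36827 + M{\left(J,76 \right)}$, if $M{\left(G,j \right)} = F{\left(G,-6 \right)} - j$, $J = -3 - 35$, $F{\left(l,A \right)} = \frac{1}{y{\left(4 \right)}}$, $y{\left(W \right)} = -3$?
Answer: $- \frac{110710}{3} \approx -36903.0$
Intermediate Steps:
$F{\left(l,A \right)} = - \frac{1}{3}$ ($F{\left(l,A \right)} = \frac{1}{-3} = - \frac{1}{3}$)
$J = -38$ ($J = -3 - 35 = -38$)
$M{\left(G,j \right)} = - \frac{1}{3} - j$
$-36827 + M{\left(J,76 \right)} = -36827 - \frac{229}{3} = - \frac{110710}{3}$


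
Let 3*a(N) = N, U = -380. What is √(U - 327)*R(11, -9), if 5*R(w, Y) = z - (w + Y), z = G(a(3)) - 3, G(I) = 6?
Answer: I*√707/5 ≈ 5.3179*I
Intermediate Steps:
a(N) = N/3
z = 3 (z = 6 - 3 = 3)
R(w, Y) = ⅗ - Y/5 - w/5 (R(w, Y) = (3 - (w + Y))/5 = (3 - (Y + w))/5 = (3 + (-Y - w))/5 = (3 - Y - w)/5 = ⅗ - Y/5 - w/5)
√(U - 327)*R(11, -9) = √(-380 - 327)*(⅗ - ⅕*(-9) - ⅕*11) = √(-707)*(⅗ + 9/5 - 11/5) = (I*√707)*(⅕) = I*√707/5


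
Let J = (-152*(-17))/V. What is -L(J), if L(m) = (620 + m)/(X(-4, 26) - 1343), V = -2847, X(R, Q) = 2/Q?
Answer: 881278/1911651 ≈ 0.46100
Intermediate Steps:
J = -2584/2847 (J = -152*(-17)/(-2847) = 2584*(-1/2847) = -2584/2847 ≈ -0.90762)
L(m) = -4030/8729 - 13*m/17458 (L(m) = (620 + m)/(2/26 - 1343) = (620 + m)/(2*(1/26) - 1343) = (620 + m)/(1/13 - 1343) = (620 + m)/(-17458/13) = (620 + m)*(-13/17458) = -4030/8729 - 13*m/17458)
-L(J) = -(-4030/8729 - 13/17458*(-2584/2847)) = -(-4030/8729 + 1292/1911651) = -1*(-881278/1911651) = 881278/1911651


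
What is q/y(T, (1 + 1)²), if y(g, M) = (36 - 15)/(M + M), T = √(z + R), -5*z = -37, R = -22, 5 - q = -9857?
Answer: 78896/21 ≈ 3757.0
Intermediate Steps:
q = 9862 (q = 5 - 1*(-9857) = 5 + 9857 = 9862)
z = 37/5 (z = -⅕*(-37) = 37/5 ≈ 7.4000)
T = I*√365/5 (T = √(37/5 - 22) = √(-73/5) = I*√365/5 ≈ 3.821*I)
y(g, M) = 21/(2*M) (y(g, M) = 21/((2*M)) = 21*(1/(2*M)) = 21/(2*M))
q/y(T, (1 + 1)²) = 9862/((21/(2*((1 + 1)²)))) = 9862/((21/(2*(2²)))) = 9862/(((21/2)/4)) = 9862/(((21/2)*(¼))) = 9862/(21/8) = 9862*(8/21) = 78896/21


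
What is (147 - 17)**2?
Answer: 16900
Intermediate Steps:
(147 - 17)**2 = 130**2 = 16900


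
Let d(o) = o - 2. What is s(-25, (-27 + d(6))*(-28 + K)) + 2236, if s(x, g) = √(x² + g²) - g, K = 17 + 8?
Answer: 2167 + √5386 ≈ 2240.4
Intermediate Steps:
d(o) = -2 + o
K = 25
s(x, g) = √(g² + x²) - g
s(-25, (-27 + d(6))*(-28 + K)) + 2236 = (√(((-27 + (-2 + 6))*(-28 + 25))² + (-25)²) - (-27 + (-2 + 6))*(-28 + 25)) + 2236 = (√(((-27 + 4)*(-3))² + 625) - (-27 + 4)*(-3)) + 2236 = (√((-23*(-3))² + 625) - (-23)*(-3)) + 2236 = (√(69² + 625) - 1*69) + 2236 = (√(4761 + 625) - 69) + 2236 = (√5386 - 69) + 2236 = (-69 + √5386) + 2236 = 2167 + √5386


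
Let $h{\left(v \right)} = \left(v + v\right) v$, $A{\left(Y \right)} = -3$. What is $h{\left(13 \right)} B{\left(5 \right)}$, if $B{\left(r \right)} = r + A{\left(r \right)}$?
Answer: $676$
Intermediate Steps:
$h{\left(v \right)} = 2 v^{2}$ ($h{\left(v \right)} = 2 v v = 2 v^{2}$)
$B{\left(r \right)} = -3 + r$ ($B{\left(r \right)} = r - 3 = -3 + r$)
$h{\left(13 \right)} B{\left(5 \right)} = 2 \cdot 13^{2} \left(-3 + 5\right) = 2 \cdot 169 \cdot 2 = 338 \cdot 2 = 676$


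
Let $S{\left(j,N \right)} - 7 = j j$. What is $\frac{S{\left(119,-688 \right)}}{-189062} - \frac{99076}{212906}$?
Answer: $- \frac{5436989730}{10063108543} \approx -0.54029$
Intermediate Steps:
$S{\left(j,N \right)} = 7 + j^{2}$ ($S{\left(j,N \right)} = 7 + j j = 7 + j^{2}$)
$\frac{S{\left(119,-688 \right)}}{-189062} - \frac{99076}{212906} = \frac{7 + 119^{2}}{-189062} - \frac{99076}{212906} = \left(7 + 14161\right) \left(- \frac{1}{189062}\right) - \frac{49538}{106453} = 14168 \left(- \frac{1}{189062}\right) - \frac{49538}{106453} = - \frac{7084}{94531} - \frac{49538}{106453} = - \frac{5436989730}{10063108543}$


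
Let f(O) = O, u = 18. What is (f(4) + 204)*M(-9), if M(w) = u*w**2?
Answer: 303264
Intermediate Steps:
M(w) = 18*w**2
(f(4) + 204)*M(-9) = (4 + 204)*(18*(-9)**2) = 208*(18*81) = 208*1458 = 303264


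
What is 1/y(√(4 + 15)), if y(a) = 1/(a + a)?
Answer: 2*√19 ≈ 8.7178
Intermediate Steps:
y(a) = 1/(2*a)
1/y(√(4 + 15)) = 1/(1/(2*(√(4 + 15)))) = 1/(1/(2*(√19))) = 1/((√19/19)/2) = 1/(√19/38) = 2*√19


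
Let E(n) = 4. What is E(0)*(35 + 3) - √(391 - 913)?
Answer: 152 - 3*I*√58 ≈ 152.0 - 22.847*I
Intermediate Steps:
E(0)*(35 + 3) - √(391 - 913) = 4*(35 + 3) - √(391 - 913) = 4*38 - √(-522) = 152 - 3*I*√58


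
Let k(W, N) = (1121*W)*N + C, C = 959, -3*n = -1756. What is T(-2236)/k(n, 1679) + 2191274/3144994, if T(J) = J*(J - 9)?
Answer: 3644842406556217/5197219077150257 ≈ 0.70131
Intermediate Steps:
n = 1756/3 (n = -1/3*(-1756) = 1756/3 ≈ 585.33)
k(W, N) = 959 + 1121*N*W (k(W, N) = (1121*W)*N + 959 = 1121*N*W + 959 = 959 + 1121*N*W)
T(J) = J*(-9 + J)
T(-2236)/k(n, 1679) + 2191274/3144994 = (-2236*(-9 - 2236))/(959 + 1121*1679*(1756/3)) + 2191274/3144994 = (-2236*(-2245))/(959 + 3305071204/3) + 2191274*(1/3144994) = 5019820/(3305074081/3) + 1095637/1572497 = 5019820*(3/3305074081) + 1095637/1572497 = 15059460/3305074081 + 1095637/1572497 = 3644842406556217/5197219077150257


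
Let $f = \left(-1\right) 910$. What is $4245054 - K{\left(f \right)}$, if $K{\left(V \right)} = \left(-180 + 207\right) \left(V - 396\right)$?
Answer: $4280316$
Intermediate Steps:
$f = -910$
$K{\left(V \right)} = -10692 + 27 V$ ($K{\left(V \right)} = 27 \left(-396 + V\right) = -10692 + 27 V$)
$4245054 - K{\left(f \right)} = 4245054 - \left(-10692 + 27 \left(-910\right)\right) = 4245054 - \left(-10692 - 24570\right) = 4245054 - -35262 = 4245054 + 35262 = 4280316$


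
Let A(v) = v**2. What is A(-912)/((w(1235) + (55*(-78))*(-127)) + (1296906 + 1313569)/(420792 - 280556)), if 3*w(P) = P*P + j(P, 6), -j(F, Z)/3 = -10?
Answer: 349921354752/443117831245 ≈ 0.78968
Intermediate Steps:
j(F, Z) = 30 (j(F, Z) = -3*(-10) = 30)
w(P) = 10 + P**2/3 (w(P) = (P*P + 30)/3 = (P**2 + 30)/3 = (30 + P**2)/3 = 10 + P**2/3)
A(-912)/((w(1235) + (55*(-78))*(-127)) + (1296906 + 1313569)/(420792 - 280556)) = (-912)**2/(((10 + (1/3)*1235**2) + (55*(-78))*(-127)) + (1296906 + 1313569)/(420792 - 280556)) = 831744/(((10 + (1/3)*1525225) - 4290*(-127)) + 2610475/140236) = 831744/(((10 + 1525225/3) + 544830) + 2610475*(1/140236)) = 831744/((1525255/3 + 544830) + 2610475/140236) = 831744/(3159745/3 + 2610475/140236) = 831744/(443117831245/420708) = 831744*(420708/443117831245) = 349921354752/443117831245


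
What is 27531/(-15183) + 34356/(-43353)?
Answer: -9075019/3482691 ≈ -2.6057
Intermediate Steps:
27531/(-15183) + 34356/(-43353) = 27531*(-1/15183) + 34356*(-1/43353) = -437/241 - 11452/14451 = -9075019/3482691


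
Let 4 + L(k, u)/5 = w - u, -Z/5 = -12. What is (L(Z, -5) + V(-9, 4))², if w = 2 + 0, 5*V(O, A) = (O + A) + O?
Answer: 3721/25 ≈ 148.84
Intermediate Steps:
Z = 60 (Z = -5*(-12) = 60)
V(O, A) = A/5 + 2*O/5 (V(O, A) = ((O + A) + O)/5 = ((A + O) + O)/5 = (A + 2*O)/5 = A/5 + 2*O/5)
w = 2
L(k, u) = -10 - 5*u (L(k, u) = -20 + 5*(2 - u) = -20 + (10 - 5*u) = -10 - 5*u)
(L(Z, -5) + V(-9, 4))² = ((-10 - 5*(-5)) + ((⅕)*4 + (⅖)*(-9)))² = ((-10 + 25) + (⅘ - 18/5))² = (15 - 14/5)² = (61/5)² = 3721/25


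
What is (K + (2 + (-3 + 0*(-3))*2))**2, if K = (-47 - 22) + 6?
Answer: 4489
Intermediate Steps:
K = -63 (K = -69 + 6 = -63)
(K + (2 + (-3 + 0*(-3))*2))**2 = (-63 + (2 + (-3 + 0*(-3))*2))**2 = (-63 + (2 + (-3 + 0)*2))**2 = (-63 + (2 - 3*2))**2 = (-63 + (2 - 6))**2 = (-63 - 4)**2 = (-67)**2 = 4489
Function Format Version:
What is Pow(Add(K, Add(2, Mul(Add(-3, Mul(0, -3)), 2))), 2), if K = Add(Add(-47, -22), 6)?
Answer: 4489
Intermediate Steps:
K = -63 (K = Add(-69, 6) = -63)
Pow(Add(K, Add(2, Mul(Add(-3, Mul(0, -3)), 2))), 2) = Pow(Add(-63, Add(2, Mul(Add(-3, Mul(0, -3)), 2))), 2) = Pow(Add(-63, Add(2, Mul(Add(-3, 0), 2))), 2) = Pow(Add(-63, Add(2, Mul(-3, 2))), 2) = Pow(Add(-63, Add(2, -6)), 2) = Pow(Add(-63, -4), 2) = Pow(-67, 2) = 4489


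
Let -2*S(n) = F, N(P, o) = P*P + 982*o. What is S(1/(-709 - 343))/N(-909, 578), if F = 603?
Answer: -603/2787754 ≈ -0.00021630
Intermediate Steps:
N(P, o) = P² + 982*o
S(n) = -603/2 (S(n) = -½*603 = -603/2)
S(1/(-709 - 343))/N(-909, 578) = -603/(2*((-909)² + 982*578)) = -603/(2*(826281 + 567596)) = -603/2/1393877 = -603/2*1/1393877 = -603/2787754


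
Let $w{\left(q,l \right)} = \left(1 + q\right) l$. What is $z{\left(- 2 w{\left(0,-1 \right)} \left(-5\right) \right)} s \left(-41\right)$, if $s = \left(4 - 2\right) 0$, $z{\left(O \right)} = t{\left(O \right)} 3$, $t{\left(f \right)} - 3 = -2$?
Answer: $0$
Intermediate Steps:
$t{\left(f \right)} = 1$ ($t{\left(f \right)} = 3 - 2 = 1$)
$w{\left(q,l \right)} = l \left(1 + q\right)$
$z{\left(O \right)} = 3$ ($z{\left(O \right)} = 1 \cdot 3 = 3$)
$s = 0$ ($s = 2 \cdot 0 = 0$)
$z{\left(- 2 w{\left(0,-1 \right)} \left(-5\right) \right)} s \left(-41\right) = 3 \cdot 0 \left(-41\right) = 0 \left(-41\right) = 0$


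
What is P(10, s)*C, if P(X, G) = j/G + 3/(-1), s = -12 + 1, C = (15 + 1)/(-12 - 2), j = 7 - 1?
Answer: 312/77 ≈ 4.0519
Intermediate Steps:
j = 6
C = -8/7 (C = 16/(-14) = -1/14*16 = -8/7 ≈ -1.1429)
s = -11
P(X, G) = -3 + 6/G (P(X, G) = 6/G + 3/(-1) = 6/G + 3*(-1) = 6/G - 3 = -3 + 6/G)
P(10, s)*C = (-3 + 6/(-11))*(-8/7) = (-3 + 6*(-1/11))*(-8/7) = (-3 - 6/11)*(-8/7) = -39/11*(-8/7) = 312/77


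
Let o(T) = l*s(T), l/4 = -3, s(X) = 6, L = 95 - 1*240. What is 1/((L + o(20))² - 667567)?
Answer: -1/620478 ≈ -1.6117e-6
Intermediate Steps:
L = -145 (L = 95 - 240 = -145)
l = -12 (l = 4*(-3) = -12)
o(T) = -72 (o(T) = -12*6 = -72)
1/((L + o(20))² - 667567) = 1/((-145 - 72)² - 667567) = 1/((-217)² - 667567) = 1/(47089 - 667567) = 1/(-620478) = -1/620478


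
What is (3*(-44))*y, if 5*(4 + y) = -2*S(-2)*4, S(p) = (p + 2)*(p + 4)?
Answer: 528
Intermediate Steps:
S(p) = (2 + p)*(4 + p)
y = -4 (y = -4 + (-2*(8 + (-2)² + 6*(-2))*4)/5 = -4 + (-2*(8 + 4 - 12)*4)/5 = -4 + (-2*0*4)/5 = -4 + (0*4)/5 = -4 + (⅕)*0 = -4 + 0 = -4)
(3*(-44))*y = (3*(-44))*(-4) = -132*(-4) = 528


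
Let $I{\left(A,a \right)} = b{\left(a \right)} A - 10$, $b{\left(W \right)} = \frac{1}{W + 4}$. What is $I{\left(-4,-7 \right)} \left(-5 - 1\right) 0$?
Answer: $0$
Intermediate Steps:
$b{\left(W \right)} = \frac{1}{4 + W}$
$I{\left(A,a \right)} = -10 + \frac{A}{4 + a}$ ($I{\left(A,a \right)} = \frac{A}{4 + a} - 10 = -10 + \frac{A}{4 + a}$)
$I{\left(-4,-7 \right)} \left(-5 - 1\right) 0 = \frac{-40 - 4 - -70}{4 - 7} \left(-5 - 1\right) 0 = \frac{-40 - 4 + 70}{-3} \left(\left(-6\right) 0\right) = \left(- \frac{1}{3}\right) 26 \cdot 0 = \left(- \frac{26}{3}\right) 0 = 0$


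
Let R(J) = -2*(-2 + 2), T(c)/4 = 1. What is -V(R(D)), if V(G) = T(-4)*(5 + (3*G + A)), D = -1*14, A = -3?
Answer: -8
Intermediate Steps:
T(c) = 4 (T(c) = 4*1 = 4)
D = -14
R(J) = 0 (R(J) = -2*0 = 0)
V(G) = 8 + 12*G (V(G) = 4*(5 + (3*G - 3)) = 4*(5 + (-3 + 3*G)) = 4*(2 + 3*G) = 8 + 12*G)
-V(R(D)) = -(8 + 12*0) = -(8 + 0) = -1*8 = -8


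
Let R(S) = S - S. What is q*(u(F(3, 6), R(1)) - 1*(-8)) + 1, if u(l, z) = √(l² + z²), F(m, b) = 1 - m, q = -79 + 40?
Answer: -389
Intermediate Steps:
q = -39
R(S) = 0
q*(u(F(3, 6), R(1)) - 1*(-8)) + 1 = -39*(√((1 - 1*3)² + 0²) - 1*(-8)) + 1 = -39*(√((1 - 3)² + 0) + 8) + 1 = -39*(√((-2)² + 0) + 8) + 1 = -39*(√(4 + 0) + 8) + 1 = -39*(√4 + 8) + 1 = -39*(2 + 8) + 1 = -39*10 + 1 = -390 + 1 = -389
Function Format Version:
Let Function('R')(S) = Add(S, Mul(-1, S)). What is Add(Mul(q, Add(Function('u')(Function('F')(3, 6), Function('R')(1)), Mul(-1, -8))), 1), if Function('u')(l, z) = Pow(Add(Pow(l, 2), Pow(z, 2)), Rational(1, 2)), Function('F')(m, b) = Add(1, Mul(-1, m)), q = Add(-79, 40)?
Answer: -389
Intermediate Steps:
q = -39
Function('R')(S) = 0
Add(Mul(q, Add(Function('u')(Function('F')(3, 6), Function('R')(1)), Mul(-1, -8))), 1) = Add(Mul(-39, Add(Pow(Add(Pow(Add(1, Mul(-1, 3)), 2), Pow(0, 2)), Rational(1, 2)), Mul(-1, -8))), 1) = Add(Mul(-39, Add(Pow(Add(Pow(Add(1, -3), 2), 0), Rational(1, 2)), 8)), 1) = Add(Mul(-39, Add(Pow(Add(Pow(-2, 2), 0), Rational(1, 2)), 8)), 1) = Add(Mul(-39, Add(Pow(Add(4, 0), Rational(1, 2)), 8)), 1) = Add(Mul(-39, Add(Pow(4, Rational(1, 2)), 8)), 1) = Add(Mul(-39, Add(2, 8)), 1) = Add(Mul(-39, 10), 1) = Add(-390, 1) = -389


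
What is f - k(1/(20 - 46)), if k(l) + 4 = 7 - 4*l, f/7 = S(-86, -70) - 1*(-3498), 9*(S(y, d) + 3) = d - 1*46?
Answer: 2851480/117 ≈ 24372.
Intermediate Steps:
S(y, d) = -73/9 + d/9 (S(y, d) = -3 + (d - 1*46)/9 = -3 + (d - 46)/9 = -3 + (-46 + d)/9 = -3 + (-46/9 + d/9) = -73/9 + d/9)
f = 219373/9 (f = 7*((-73/9 + (⅑)*(-70)) - 1*(-3498)) = 7*((-73/9 - 70/9) + 3498) = 7*(-143/9 + 3498) = 7*(31339/9) = 219373/9 ≈ 24375.)
k(l) = 3 - 4*l (k(l) = -4 + (7 - 4*l) = 3 - 4*l)
f - k(1/(20 - 46)) = 219373/9 - (3 - 4/(20 - 46)) = 219373/9 - (3 - 4/(-26)) = 219373/9 - (3 - 4*(-1/26)) = 219373/9 - (3 + 2/13) = 219373/9 - 1*41/13 = 219373/9 - 41/13 = 2851480/117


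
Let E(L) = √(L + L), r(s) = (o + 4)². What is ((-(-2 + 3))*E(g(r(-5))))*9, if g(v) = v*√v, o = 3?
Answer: -63*√14 ≈ -235.72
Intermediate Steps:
r(s) = 49 (r(s) = (3 + 4)² = 7² = 49)
g(v) = v^(3/2)
E(L) = √2*√L (E(L) = √(2*L) = √2*√L)
((-(-2 + 3))*E(g(r(-5))))*9 = ((-(-2 + 3))*(√2*√(49^(3/2))))*9 = ((-1*1)*(√2*√343))*9 = -√2*7*√7*9 = -7*√14*9 = -63*√14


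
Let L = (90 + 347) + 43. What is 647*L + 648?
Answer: 311208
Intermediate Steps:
L = 480 (L = 437 + 43 = 480)
647*L + 648 = 647*480 + 648 = 310560 + 648 = 311208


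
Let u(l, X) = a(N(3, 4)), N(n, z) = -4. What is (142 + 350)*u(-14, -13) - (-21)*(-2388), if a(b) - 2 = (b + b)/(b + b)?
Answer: -48672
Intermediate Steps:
a(b) = 3 (a(b) = 2 + (b + b)/(b + b) = 2 + (2*b)/((2*b)) = 2 + (2*b)*(1/(2*b)) = 2 + 1 = 3)
u(l, X) = 3
(142 + 350)*u(-14, -13) - (-21)*(-2388) = (142 + 350)*3 - (-21)*(-2388) = 492*3 - 1*50148 = 1476 - 50148 = -48672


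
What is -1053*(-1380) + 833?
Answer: 1453973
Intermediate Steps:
-1053*(-1380) + 833 = 1453140 + 833 = 1453973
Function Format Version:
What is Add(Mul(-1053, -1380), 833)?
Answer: 1453973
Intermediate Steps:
Add(Mul(-1053, -1380), 833) = Add(1453140, 833) = 1453973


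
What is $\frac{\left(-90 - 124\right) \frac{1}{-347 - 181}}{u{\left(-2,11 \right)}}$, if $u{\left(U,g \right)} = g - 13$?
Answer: $- \frac{107}{528} \approx -0.20265$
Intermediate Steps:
$u{\left(U,g \right)} = -13 + g$
$\frac{\left(-90 - 124\right) \frac{1}{-347 - 181}}{u{\left(-2,11 \right)}} = \frac{\left(-90 - 124\right) \frac{1}{-347 - 181}}{-13 + 11} = \frac{\left(-214\right) \frac{1}{-528}}{-2} = \left(-214\right) \left(- \frac{1}{528}\right) \left(- \frac{1}{2}\right) = \frac{107}{264} \left(- \frac{1}{2}\right) = - \frac{107}{528}$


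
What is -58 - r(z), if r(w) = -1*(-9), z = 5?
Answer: -67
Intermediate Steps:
r(w) = 9
-58 - r(z) = -58 - 1*9 = -58 - 9 = -67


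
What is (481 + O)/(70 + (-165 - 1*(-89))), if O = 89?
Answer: -95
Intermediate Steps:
(481 + O)/(70 + (-165 - 1*(-89))) = (481 + 89)/(70 + (-165 - 1*(-89))) = 570/(70 + (-165 + 89)) = 570/(70 - 76) = 570/(-6) = 570*(-⅙) = -95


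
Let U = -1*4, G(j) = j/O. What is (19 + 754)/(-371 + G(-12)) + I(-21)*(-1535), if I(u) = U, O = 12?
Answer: 2283307/372 ≈ 6137.9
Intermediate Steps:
G(j) = j/12
U = -4
I(u) = -4
(19 + 754)/(-371 + G(-12)) + I(-21)*(-1535) = (19 + 754)/(-371 + (1/12)*(-12)) - 4*(-1535) = 773/(-371 - 1) + 6140 = 773/(-372) + 6140 = 773*(-1/372) + 6140 = -773/372 + 6140 = 2283307/372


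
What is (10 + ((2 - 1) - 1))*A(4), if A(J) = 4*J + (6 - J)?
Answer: 180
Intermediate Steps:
A(J) = 6 + 3*J
(10 + ((2 - 1) - 1))*A(4) = (10 + ((2 - 1) - 1))*(6 + 3*4) = (10 + (1 - 1))*(6 + 12) = (10 + 0)*18 = 10*18 = 180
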